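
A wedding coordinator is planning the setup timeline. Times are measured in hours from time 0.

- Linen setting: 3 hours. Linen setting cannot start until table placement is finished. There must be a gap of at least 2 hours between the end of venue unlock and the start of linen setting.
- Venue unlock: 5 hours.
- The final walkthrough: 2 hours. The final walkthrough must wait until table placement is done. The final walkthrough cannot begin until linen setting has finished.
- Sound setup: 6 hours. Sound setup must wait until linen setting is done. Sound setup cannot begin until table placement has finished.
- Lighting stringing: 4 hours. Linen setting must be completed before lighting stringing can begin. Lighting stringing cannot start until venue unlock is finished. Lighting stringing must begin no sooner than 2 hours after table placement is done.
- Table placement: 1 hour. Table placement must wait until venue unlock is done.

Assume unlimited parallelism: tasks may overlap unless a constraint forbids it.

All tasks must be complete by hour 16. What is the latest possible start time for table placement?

6

Lighting stringing must finish by hour 16; it takes 4 hours, so it must start by 16 − 4 = hour 12.
Sound setup must finish by hour 16; it takes 6 hours, so it must start by 16 − 6 = hour 10.
Nothing follows the final walkthrough; the deadline of hour 16 is its only limit. It must start by 16 − 2 = hour 14.
For linen setting: lighting stringing (must start by hour 12); sound setup (must start by hour 10); the final walkthrough (must start by hour 14). The most restrictive is hour 10; with a 3-hour duration, linen setting must start by hour 7.
Table placement has several dependents: linen setting (must start by hour 7); lighting stringing (must start by hour 12, minus 2-hour gap → hour 10); sound setup (must start by hour 10); the final walkthrough (must start by hour 14). The earliest of those limits is hour 7, so table placement must start by 7 − 1 = hour 6.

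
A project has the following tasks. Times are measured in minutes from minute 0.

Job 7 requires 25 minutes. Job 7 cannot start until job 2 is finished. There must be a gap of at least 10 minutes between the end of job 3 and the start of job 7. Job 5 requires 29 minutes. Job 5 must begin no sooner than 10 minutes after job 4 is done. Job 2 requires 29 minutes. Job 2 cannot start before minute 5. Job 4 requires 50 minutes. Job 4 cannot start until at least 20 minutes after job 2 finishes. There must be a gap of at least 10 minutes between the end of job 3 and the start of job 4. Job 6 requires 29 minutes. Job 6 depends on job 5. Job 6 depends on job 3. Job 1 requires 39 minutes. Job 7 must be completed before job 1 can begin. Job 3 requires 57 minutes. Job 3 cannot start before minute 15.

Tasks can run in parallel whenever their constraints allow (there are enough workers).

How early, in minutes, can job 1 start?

107

Job 3 waits on its own release at minute 15, so it starts at minute 15 and finishes at 15 + 57 = minute 72.
Job 2 cannot begin until its own release at minute 5. It runs from minute 5 to 5 + 29 = minute 34.
For job 7: job 2 (finishes minute 34); job 3 (finishes minute 72, plus 10-minute gap → minute 82). Taking the maximum gives a start of minute 82, and it finishes at 82 + 25 = minute 107.
Job 1 waits on job 7 (finishes minute 107), so the earliest it can start is minute 107.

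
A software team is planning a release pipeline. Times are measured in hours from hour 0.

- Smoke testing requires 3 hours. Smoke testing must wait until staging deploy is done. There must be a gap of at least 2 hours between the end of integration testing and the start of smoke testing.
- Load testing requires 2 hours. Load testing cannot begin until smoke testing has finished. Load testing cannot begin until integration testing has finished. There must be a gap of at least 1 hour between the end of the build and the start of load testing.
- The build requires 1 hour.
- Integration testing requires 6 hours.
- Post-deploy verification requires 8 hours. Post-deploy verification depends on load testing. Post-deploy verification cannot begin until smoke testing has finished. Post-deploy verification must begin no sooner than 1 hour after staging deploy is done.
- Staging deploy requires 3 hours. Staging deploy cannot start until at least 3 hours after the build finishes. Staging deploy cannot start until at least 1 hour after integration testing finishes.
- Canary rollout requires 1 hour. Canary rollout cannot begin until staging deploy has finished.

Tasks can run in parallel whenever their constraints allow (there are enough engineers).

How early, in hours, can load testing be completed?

Nothing blocks integration testing, so it runs from hour 0 to hour 6.
The build has no prerequisites, so it starts at hour 0 and finishes at hour 1.
For staging deploy: the build (finishes hour 1, plus 3-hour gap → hour 4); integration testing (finishes hour 6, plus 1-hour gap → hour 7). Taking the maximum gives a start of hour 7, and it finishes at 7 + 3 = hour 10.
For smoke testing: staging deploy (finishes hour 10); integration testing (finishes hour 6, plus 2-hour gap → hour 8). Taking the maximum gives a start of hour 10, and it finishes at 10 + 3 = hour 13.
Load testing needs all of smoke testing (finishes hour 13); integration testing (finishes hour 6); the build (finishes hour 1, plus 1-hour gap → hour 2). That puts its earliest start at hour 13; it finishes at 13 + 2 = hour 15.

15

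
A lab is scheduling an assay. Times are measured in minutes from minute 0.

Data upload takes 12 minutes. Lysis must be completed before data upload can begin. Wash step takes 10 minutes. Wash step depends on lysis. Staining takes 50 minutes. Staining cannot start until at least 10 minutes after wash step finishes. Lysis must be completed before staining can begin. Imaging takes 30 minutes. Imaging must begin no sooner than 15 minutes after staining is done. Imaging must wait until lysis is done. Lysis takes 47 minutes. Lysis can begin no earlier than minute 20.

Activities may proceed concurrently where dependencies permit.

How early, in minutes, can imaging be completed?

182

Lysis waits on its own release at minute 20, so it starts at minute 20 and finishes at 20 + 47 = minute 67.
Wash step waits on lysis (finishes minute 67), so it starts at minute 67 and finishes at 67 + 10 = minute 77.
Staining has to wait for wash step (finishes minute 77, plus 10-minute gap → minute 87); lysis (finishes minute 67). The latest of these is minute 87, so staining runs minute 87 to 87 + 50 = minute 137.
Imaging has to wait for staining (finishes minute 137, plus 15-minute gap → minute 152); lysis (finishes minute 67). The latest of these is minute 152, so imaging runs minute 152 to 152 + 30 = minute 182.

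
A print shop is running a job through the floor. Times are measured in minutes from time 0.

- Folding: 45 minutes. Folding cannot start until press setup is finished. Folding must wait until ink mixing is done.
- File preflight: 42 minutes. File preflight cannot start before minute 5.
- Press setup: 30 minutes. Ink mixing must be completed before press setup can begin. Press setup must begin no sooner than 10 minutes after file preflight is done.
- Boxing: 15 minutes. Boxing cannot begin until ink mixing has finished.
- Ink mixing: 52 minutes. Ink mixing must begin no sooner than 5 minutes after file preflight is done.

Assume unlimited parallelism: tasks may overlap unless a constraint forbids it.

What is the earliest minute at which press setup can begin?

After its own release at minute 5, file preflight can start at minute 5 and finishes at minute 47.
After file preflight (finishes minute 47, plus 5-minute gap → minute 52), ink mixing can start at minute 52 and finishes at minute 104.
Press setup waits on ink mixing (finishes minute 104); file preflight (finishes minute 47, plus 10-minute gap → minute 57). The latest of these is minute 104, which is the earliest press setup can start.

104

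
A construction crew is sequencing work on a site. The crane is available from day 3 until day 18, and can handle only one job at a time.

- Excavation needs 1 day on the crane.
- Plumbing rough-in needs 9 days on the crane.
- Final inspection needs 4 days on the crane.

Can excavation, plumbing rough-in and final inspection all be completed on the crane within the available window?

Yes

The crane window is 18 − 3 = 15 days.
Running back to back, the jobs need 1 + 9 + 4 = 14 days on the crane.
Since 14 ≤ 15, they fit within the window.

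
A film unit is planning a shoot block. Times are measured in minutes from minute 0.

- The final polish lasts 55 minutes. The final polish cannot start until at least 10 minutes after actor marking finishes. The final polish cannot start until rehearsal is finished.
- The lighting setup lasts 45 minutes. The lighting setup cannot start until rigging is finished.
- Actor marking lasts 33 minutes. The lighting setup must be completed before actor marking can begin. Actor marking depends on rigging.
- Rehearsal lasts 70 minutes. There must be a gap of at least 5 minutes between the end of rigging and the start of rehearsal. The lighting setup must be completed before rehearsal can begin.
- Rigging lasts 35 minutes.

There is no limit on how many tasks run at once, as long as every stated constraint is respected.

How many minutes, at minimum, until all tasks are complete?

Rigging has no prerequisites, so it starts at minute 0 and finishes at minute 35.
The lighting setup cannot begin until rigging (finishes minute 35). It runs from minute 35 to 35 + 45 = minute 80.
For rehearsal: rigging (finishes minute 35, plus 5-minute gap → minute 40); the lighting setup (finishes minute 80). Taking the maximum gives a start of minute 80, and it finishes at 80 + 70 = minute 150.
Actor marking needs all of the lighting setup (finishes minute 80); rigging (finishes minute 35). That puts its earliest start at minute 80; it finishes at 80 + 33 = minute 113.
The final polish has to wait for actor marking (finishes minute 113, plus 10-minute gap → minute 123); rehearsal (finishes minute 150). The latest of these is minute 150, so the final polish runs minute 150 to 150 + 55 = minute 205.
All tasks are finished once the last one completes. Finish times: Rigging at 35, The lighting setup at 80, Actor marking at 113, Rehearsal at 150, The final polish at 205. The latest is minute 205.

205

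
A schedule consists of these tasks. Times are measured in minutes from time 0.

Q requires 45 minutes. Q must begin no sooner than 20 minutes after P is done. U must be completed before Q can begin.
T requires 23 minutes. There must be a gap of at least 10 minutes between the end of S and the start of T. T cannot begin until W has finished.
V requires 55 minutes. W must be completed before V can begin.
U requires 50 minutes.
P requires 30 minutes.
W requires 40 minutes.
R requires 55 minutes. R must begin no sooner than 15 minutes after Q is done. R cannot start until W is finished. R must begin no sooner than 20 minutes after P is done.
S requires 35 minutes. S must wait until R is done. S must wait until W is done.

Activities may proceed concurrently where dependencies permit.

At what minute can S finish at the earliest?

Nothing blocks W, so it runs from minute 0 to minute 40.
U has no prerequisites, so it starts at minute 0 and finishes at minute 50.
Nothing blocks P, so it runs from minute 0 to minute 30.
Q has to wait for P (finishes minute 30, plus 20-minute gap → minute 50); U (finishes minute 50). The latest of these is minute 50, so Q runs minute 50 to 50 + 45 = minute 95.
R has to wait for Q (finishes minute 95, plus 15-minute gap → minute 110); W (finishes minute 40); P (finishes minute 30, plus 20-minute gap → minute 50). The latest of these is minute 110, so R runs minute 110 to 110 + 55 = minute 165.
S needs all of R (finishes minute 165); W (finishes minute 40). That puts its earliest start at minute 165; it finishes at 165 + 35 = minute 200.

200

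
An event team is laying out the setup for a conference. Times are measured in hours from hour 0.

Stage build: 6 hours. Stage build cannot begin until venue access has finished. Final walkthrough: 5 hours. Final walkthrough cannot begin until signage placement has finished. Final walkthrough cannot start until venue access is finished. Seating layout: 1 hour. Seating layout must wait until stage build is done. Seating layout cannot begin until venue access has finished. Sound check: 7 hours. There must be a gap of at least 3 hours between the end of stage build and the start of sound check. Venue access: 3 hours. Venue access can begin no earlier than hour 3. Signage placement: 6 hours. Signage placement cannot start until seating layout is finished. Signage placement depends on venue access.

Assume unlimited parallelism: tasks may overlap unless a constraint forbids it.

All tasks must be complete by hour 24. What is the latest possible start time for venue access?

3

To finish by hour 24, final walkthrough (duration 5) must start no later than hour 19.
Signage placement must finish before final walkthrough (must start by hour 19). With a 6-hour duration, signage placement must start by 19 − 6 = hour 13.
Seating layout must finish before signage placement (must start by hour 13). With a 1-hour duration, seating layout must start by 13 − 1 = hour 12.
To finish by hour 24, sound check (duration 7) must start no later than hour 17.
For stage build: seating layout (must start by hour 12); sound check (must start by hour 17, minus 3-hour gap → hour 14). The most restrictive is hour 12; with a 6-hour duration, stage build must start by hour 6.
Venue access has several dependents: stage build (must start by hour 6); seating layout (must start by hour 12); signage placement (must start by hour 13); final walkthrough (must start by hour 19). The earliest of those limits is hour 6, so venue access must start by 6 − 3 = hour 3.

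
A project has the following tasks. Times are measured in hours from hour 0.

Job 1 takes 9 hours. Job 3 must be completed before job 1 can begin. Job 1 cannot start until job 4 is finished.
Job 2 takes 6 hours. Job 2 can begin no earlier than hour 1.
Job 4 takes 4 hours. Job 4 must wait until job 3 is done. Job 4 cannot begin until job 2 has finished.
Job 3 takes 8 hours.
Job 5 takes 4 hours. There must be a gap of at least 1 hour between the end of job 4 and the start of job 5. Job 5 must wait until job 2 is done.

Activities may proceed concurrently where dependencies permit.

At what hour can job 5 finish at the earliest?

17

Job 3 can start immediately at hour 0; it finishes at hour 8.
After its own release at hour 1, job 2 can start at hour 1 and finishes at hour 7.
Job 4 needs all of job 3 (finishes hour 8); job 2 (finishes hour 7). That puts its earliest start at hour 8; it finishes at 8 + 4 = hour 12.
Job 5 needs all of job 4 (finishes hour 12, plus 1-hour gap → hour 13); job 2 (finishes hour 7). That puts its earliest start at hour 13; it finishes at 13 + 4 = hour 17.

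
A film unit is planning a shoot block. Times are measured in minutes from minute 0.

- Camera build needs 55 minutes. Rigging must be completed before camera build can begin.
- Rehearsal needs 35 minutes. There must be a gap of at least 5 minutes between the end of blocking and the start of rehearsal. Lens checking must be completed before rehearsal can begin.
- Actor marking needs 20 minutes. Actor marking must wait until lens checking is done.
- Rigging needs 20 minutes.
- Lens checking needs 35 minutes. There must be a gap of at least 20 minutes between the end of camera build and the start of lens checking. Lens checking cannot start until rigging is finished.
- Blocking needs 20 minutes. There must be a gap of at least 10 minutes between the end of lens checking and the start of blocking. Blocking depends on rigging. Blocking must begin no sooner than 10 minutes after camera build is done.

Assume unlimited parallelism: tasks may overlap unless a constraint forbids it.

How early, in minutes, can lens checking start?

95

Rigging can start immediately at minute 0; it finishes at minute 20.
Camera build waits on rigging (finishes minute 20), so it starts at minute 20 and finishes at 20 + 55 = minute 75.
Lens checking waits on camera build (finishes minute 75, plus 20-minute gap → minute 95); rigging (finishes minute 20). The latest of these is minute 95, which is the earliest lens checking can start.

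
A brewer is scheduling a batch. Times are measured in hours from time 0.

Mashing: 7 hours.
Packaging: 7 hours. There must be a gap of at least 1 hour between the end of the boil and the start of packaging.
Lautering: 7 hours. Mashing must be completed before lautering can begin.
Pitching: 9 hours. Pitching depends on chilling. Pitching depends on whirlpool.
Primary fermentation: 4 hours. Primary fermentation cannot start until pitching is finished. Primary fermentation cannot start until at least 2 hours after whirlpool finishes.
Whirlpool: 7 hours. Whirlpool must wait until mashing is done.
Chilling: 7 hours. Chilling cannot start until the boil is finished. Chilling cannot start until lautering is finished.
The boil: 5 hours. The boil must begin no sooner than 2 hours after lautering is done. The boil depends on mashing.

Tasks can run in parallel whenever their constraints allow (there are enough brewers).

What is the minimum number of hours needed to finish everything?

41

Nothing blocks mashing, so it runs from hour 0 to hour 7.
Whirlpool waits on mashing (finishes hour 7), so it starts at hour 7 and finishes at 7 + 7 = hour 14.
After mashing (finishes hour 7), lautering can start at hour 7 and finishes at hour 14.
The boil has to wait for lautering (finishes hour 14, plus 2-hour gap → hour 16); mashing (finishes hour 7). The latest of these is hour 16, so the boil runs hour 16 to 16 + 5 = hour 21.
Packaging cannot begin until the boil (finishes hour 21, plus 1-hour gap → hour 22). It runs from hour 22 to 22 + 7 = hour 29.
Chilling cannot start until the boil (finishes hour 21); lautering (finishes hour 14). The controlling bound is hour 21, so chilling finishes at 21 + 7 = hour 28.
For pitching: chilling (finishes hour 28); whirlpool (finishes hour 14). Taking the maximum gives a start of hour 28, and it finishes at 28 + 9 = hour 37.
For primary fermentation: pitching (finishes hour 37); whirlpool (finishes hour 14, plus 2-hour gap → hour 16). Taking the maximum gives a start of hour 37, and it finishes at 37 + 4 = hour 41.
All tasks are finished once the last one completes. Finish times: Mashing at 7, Lautering at 14, The boil at 21, Whirlpool at 14, Chilling at 28, Pitching at 37, Primary fermentation at 41, Packaging at 29. The latest is hour 41.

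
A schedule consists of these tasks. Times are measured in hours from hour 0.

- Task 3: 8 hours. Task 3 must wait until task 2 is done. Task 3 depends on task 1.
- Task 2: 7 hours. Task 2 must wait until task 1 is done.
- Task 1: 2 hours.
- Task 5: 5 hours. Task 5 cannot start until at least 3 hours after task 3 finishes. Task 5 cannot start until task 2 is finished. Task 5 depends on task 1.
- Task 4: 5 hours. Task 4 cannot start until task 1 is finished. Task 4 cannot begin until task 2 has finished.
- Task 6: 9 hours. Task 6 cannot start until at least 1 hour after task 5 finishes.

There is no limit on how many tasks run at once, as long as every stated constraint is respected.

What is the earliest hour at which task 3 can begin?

Task 1 can start immediately at hour 0; it finishes at hour 2.
Task 2 cannot begin until task 1 (finishes hour 2). It runs from hour 2 to 2 + 7 = hour 9.
Task 3 waits on task 2 (finishes hour 9); task 1 (finishes hour 2). The latest of these is hour 9, which is the earliest task 3 can start.

9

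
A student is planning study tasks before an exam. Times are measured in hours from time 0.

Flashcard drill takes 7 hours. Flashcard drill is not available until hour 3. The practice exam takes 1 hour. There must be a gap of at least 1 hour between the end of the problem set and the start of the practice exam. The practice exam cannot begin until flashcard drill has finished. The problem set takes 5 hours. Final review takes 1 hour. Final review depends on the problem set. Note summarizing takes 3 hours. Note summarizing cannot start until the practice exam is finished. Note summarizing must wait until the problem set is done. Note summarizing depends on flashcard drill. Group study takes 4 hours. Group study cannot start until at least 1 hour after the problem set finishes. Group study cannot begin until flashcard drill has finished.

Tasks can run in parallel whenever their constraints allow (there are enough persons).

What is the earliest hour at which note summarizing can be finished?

Flashcard drill waits on its own release at hour 3, so it starts at hour 3 and finishes at 3 + 7 = hour 10.
The problem set can start immediately at hour 0; it finishes at hour 5.
For the practice exam: the problem set (finishes hour 5, plus 1-hour gap → hour 6); flashcard drill (finishes hour 10). Taking the maximum gives a start of hour 10, and it finishes at 10 + 1 = hour 11.
Note summarizing has to wait for the practice exam (finishes hour 11); the problem set (finishes hour 5); flashcard drill (finishes hour 10). The latest of these is hour 11, so note summarizing runs hour 11 to 11 + 3 = hour 14.

14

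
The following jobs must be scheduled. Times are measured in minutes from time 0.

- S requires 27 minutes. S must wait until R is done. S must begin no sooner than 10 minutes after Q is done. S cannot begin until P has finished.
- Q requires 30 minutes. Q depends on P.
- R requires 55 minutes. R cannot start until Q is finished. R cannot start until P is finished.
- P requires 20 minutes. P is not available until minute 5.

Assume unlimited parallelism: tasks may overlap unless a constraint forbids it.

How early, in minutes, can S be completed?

After its own release at minute 5, P can start at minute 5 and finishes at minute 25.
Q cannot begin until P (finishes minute 25). It runs from minute 25 to 25 + 30 = minute 55.
R has to wait for Q (finishes minute 55); P (finishes minute 25). The latest of these is minute 55, so R runs minute 55 to 55 + 55 = minute 110.
S cannot start until R (finishes minute 110); Q (finishes minute 55, plus 10-minute gap → minute 65); P (finishes minute 25). The controlling bound is minute 110, so S finishes at 110 + 27 = minute 137.

137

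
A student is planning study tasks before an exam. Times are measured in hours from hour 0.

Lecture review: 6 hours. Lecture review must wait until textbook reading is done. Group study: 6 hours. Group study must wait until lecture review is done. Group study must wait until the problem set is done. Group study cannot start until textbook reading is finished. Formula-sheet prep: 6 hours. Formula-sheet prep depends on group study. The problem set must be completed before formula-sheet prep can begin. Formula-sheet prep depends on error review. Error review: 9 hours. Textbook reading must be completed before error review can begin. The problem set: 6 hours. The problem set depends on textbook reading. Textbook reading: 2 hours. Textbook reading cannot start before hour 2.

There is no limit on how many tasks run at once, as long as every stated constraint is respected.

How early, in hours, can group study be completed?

16

Textbook reading cannot begin until its own release at hour 2. It runs from hour 2 to 2 + 2 = hour 4.
The problem set waits on textbook reading (finishes hour 4), so it starts at hour 4 and finishes at 4 + 6 = hour 10.
Lecture review cannot begin until textbook reading (finishes hour 4). It runs from hour 4 to 4 + 6 = hour 10.
For group study: lecture review (finishes hour 10); the problem set (finishes hour 10); textbook reading (finishes hour 4). Taking the maximum gives a start of hour 10, and it finishes at 10 + 6 = hour 16.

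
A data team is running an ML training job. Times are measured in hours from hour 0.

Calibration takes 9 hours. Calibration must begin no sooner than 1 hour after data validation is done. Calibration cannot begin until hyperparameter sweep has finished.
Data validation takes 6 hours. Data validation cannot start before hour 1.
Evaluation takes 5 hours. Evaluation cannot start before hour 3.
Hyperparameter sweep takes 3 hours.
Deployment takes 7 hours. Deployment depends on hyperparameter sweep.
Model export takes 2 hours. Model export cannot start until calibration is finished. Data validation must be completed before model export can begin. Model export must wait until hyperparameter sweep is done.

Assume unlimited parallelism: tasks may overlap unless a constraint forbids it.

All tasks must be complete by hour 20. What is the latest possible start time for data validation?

Nothing follows model export; the deadline of hour 20 is its only limit. It must start by 20 − 2 = hour 18.
Since model export (must start by hour 18) depends on it, calibration must finish by hour 18. Backing off its 9-hour duration gives a latest start of hour 9.
Data validation feeds calibration (must start by hour 9, minus 1-hour gap → hour 8); model export (must start by hour 18). Taking the minimum, data validation must finish by hour 8 and start by 8 − 6 = hour 2.

2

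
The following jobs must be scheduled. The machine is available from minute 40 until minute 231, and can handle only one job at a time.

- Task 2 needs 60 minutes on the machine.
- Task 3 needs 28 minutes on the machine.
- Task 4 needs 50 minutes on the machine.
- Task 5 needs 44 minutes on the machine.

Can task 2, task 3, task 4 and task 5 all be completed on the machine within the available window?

The machine window is 231 − 40 = 191 minutes.
Running back to back, the jobs need 60 + 28 + 50 + 44 = 182 minutes on the machine.
Since 182 ≤ 191, they fit within the window.

Yes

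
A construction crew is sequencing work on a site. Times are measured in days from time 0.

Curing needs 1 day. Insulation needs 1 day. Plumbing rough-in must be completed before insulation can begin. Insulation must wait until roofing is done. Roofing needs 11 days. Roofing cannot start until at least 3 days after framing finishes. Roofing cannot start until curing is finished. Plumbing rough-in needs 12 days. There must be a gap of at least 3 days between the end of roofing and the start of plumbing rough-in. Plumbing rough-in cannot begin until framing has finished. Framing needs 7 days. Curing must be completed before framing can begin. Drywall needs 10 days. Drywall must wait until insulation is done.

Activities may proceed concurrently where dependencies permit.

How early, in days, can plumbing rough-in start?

25

Nothing blocks curing, so it runs from day 0 to day 1.
Framing cannot begin until curing (finishes day 1). It runs from day 1 to 1 + 7 = day 8.
For roofing: framing (finishes day 8, plus 3-day gap → day 11); curing (finishes day 1). Taking the maximum gives a start of day 11, and it finishes at 11 + 11 = day 22.
Plumbing rough-in waits on roofing (finishes day 22, plus 3-day gap → day 25); framing (finishes day 8). The latest of these is day 25, which is the earliest plumbing rough-in can start.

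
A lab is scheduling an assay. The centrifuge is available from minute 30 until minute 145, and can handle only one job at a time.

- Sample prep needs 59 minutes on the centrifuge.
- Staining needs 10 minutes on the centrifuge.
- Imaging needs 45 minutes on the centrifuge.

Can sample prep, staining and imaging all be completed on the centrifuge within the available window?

Yes

The centrifuge window is 145 − 30 = 115 minutes.
Running back to back, the jobs need 59 + 10 + 45 = 114 minutes on the centrifuge.
Since 114 ≤ 115, they fit within the window.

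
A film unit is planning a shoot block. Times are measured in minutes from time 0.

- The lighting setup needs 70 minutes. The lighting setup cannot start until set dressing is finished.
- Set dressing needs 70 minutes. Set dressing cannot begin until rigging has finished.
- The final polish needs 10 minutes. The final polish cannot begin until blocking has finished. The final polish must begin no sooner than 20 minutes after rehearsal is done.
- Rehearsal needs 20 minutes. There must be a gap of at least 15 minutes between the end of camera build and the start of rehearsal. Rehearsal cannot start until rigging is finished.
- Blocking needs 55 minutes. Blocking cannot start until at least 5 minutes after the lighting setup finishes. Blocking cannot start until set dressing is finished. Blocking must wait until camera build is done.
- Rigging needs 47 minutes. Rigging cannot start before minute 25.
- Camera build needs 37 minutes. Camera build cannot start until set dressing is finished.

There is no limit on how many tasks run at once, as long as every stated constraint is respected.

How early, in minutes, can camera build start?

142

Rigging waits on its own release at minute 25, so it starts at minute 25 and finishes at 25 + 47 = minute 72.
After rigging (finishes minute 72), set dressing can start at minute 72 and finishes at minute 142.
Camera build waits on set dressing (finishes minute 142), so the earliest it can start is minute 142.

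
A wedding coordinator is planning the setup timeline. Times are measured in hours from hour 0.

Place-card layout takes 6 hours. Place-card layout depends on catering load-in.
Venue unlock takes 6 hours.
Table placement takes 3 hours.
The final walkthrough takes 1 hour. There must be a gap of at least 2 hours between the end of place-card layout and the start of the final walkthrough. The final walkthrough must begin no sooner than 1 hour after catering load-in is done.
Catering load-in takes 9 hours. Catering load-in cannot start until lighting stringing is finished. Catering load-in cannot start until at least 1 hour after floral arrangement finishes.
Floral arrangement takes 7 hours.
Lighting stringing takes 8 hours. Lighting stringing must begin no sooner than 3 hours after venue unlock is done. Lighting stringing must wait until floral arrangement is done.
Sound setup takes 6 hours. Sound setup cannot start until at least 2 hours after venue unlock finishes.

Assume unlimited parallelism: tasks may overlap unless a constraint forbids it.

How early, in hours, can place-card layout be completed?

Nothing blocks floral arrangement, so it runs from hour 0 to hour 7.
Venue unlock has no prerequisites, so it starts at hour 0 and finishes at hour 6.
Lighting stringing cannot start until venue unlock (finishes hour 6, plus 3-hour gap → hour 9); floral arrangement (finishes hour 7). The controlling bound is hour 9, so lighting stringing finishes at 9 + 8 = hour 17.
Catering load-in has to wait for lighting stringing (finishes hour 17); floral arrangement (finishes hour 7, plus 1-hour gap → hour 8). The latest of these is hour 17, so catering load-in runs hour 17 to 17 + 9 = hour 26.
Place-card layout cannot begin until catering load-in (finishes hour 26). It runs from hour 26 to 26 + 6 = hour 32.

32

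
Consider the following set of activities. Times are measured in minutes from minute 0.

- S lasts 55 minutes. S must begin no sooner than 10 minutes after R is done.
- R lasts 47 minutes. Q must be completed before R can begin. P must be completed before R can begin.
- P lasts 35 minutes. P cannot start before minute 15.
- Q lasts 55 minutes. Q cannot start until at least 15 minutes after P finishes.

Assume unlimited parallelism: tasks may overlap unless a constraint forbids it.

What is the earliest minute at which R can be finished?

P waits on its own release at minute 15, so it starts at minute 15 and finishes at 15 + 35 = minute 50.
Q waits on P (finishes minute 50, plus 15-minute gap → minute 65), so it starts at minute 65 and finishes at 65 + 55 = minute 120.
R has to wait for Q (finishes minute 120); P (finishes minute 50). The latest of these is minute 120, so R runs minute 120 to 120 + 47 = minute 167.

167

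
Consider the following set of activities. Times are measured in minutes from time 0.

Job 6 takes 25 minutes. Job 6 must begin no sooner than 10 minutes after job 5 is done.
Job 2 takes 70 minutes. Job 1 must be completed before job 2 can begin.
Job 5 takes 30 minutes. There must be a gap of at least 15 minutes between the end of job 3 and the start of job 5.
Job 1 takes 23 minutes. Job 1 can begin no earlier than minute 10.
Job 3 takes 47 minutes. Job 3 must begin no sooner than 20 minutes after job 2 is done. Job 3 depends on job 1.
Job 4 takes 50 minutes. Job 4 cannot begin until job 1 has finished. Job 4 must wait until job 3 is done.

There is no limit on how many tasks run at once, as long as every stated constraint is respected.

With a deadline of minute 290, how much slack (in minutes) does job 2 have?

40

Job 1 cannot begin until its own release at minute 10. It runs from minute 10 to 10 + 23 = minute 33.
Job 2 cannot begin until job 1 (finishes minute 33). It runs from minute 33 to 33 + 70 = minute 103.

Working backward from the deadline:
To finish by minute 290, job 4 (duration 50) must start no later than minute 240.
Nothing follows job 6; the deadline of minute 290 is its only limit. It must start by 290 − 25 = minute 265.
Job 5 feeds into job 6 (must start by minute 265, minus 10-minute gap → minute 255); so job 5 must finish by minute 255 and therefore start by minute 225.
For job 3: job 4 (must start by minute 240); job 5 (must start by minute 225, minus 15-minute gap → minute 210). The most restrictive is minute 210; with a 47-minute duration, job 3 must start by minute 163.
Job 2 has to be done before job 3 (must start by minute 163, minus 20-minute gap → minute 143). That means finishing by minute 143, i.e. starting by 143 − 70 = minute 73.
So job 2 can start as early as minute 33 and as late as minute 73, giving 73 − 33 = 40 minutes of slack.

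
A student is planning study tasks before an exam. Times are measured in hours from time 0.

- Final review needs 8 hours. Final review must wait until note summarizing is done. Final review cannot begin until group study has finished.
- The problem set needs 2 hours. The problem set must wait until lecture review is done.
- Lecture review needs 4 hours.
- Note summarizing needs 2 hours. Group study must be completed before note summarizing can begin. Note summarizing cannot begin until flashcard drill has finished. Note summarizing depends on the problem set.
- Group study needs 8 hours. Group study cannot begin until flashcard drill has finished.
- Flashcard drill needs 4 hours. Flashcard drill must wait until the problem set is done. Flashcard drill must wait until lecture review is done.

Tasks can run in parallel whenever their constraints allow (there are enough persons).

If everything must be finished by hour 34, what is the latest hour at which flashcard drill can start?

12

Final review has no dependents, so it just needs to finish by hour 34. Starting by 34 − 8 = hour 26 achieves that.
Note summarizing must finish before final review (must start by hour 26). With a 2-hour duration, note summarizing must start by 26 − 2 = hour 24.
Group study feeds note summarizing (must start by hour 24); final review (must start by hour 26). Taking the minimum, group study must finish by hour 24 and start by 24 − 8 = hour 16.
Flashcard drill has several dependents: group study (must start by hour 16); note summarizing (must start by hour 24). The earliest of those limits is hour 16, so flashcard drill must start by 16 − 4 = hour 12.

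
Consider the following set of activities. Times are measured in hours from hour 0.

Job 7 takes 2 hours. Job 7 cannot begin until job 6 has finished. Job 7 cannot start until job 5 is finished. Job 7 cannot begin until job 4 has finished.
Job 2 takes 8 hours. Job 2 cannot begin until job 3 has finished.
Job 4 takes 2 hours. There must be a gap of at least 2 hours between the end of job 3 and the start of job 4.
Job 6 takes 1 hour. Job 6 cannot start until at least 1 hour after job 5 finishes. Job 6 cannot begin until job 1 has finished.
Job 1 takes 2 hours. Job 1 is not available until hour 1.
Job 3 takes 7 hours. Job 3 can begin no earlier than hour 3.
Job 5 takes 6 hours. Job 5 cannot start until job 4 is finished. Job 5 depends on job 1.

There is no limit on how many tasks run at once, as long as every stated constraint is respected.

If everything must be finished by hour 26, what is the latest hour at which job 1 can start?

Nothing follows job 7; the deadline of hour 26 is its only limit. It must start by 26 − 2 = hour 24.
Since job 7 (must start by hour 24) depends on it, job 6 must finish by hour 24. Backing off its 1-hour duration gives a latest start of hour 23.
Job 5 has several dependents: job 6 (must start by hour 23, minus 1-hour gap → hour 22); job 7 (must start by hour 24). The earliest of those limits is hour 22, so job 5 must start by 22 − 6 = hour 16.
For job 1: job 5 (must start by hour 16); job 6 (must start by hour 23). The most restrictive is hour 16; with a 2-hour duration, job 1 must start by hour 14.

14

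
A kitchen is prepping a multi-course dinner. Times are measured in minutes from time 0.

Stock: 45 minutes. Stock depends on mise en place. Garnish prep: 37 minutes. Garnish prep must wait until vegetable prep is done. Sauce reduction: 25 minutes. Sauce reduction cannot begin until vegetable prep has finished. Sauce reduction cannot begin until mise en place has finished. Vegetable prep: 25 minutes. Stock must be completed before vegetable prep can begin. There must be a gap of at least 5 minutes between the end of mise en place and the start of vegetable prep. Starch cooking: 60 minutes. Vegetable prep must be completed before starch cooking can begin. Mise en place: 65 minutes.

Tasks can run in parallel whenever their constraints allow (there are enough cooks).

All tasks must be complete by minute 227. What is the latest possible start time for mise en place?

Nothing follows sauce reduction; the deadline of minute 227 is its only limit. It must start by 227 − 25 = minute 202.
Nothing follows starch cooking; the deadline of minute 227 is its only limit. It must start by 227 − 60 = minute 167.
Garnish prep has no dependents, so it just needs to finish by minute 227. Starting by 227 − 37 = minute 190 achieves that.
Vegetable prep must finish in time for sauce reduction (must start by minute 202); starch cooking (must start by minute 167); garnish prep (must start by minute 190). The tightest is minute 167, so vegetable prep must start by 167 − 25 = minute 142.
Since vegetable prep (must start by minute 142) depends on it, stock must finish by minute 142. Backing off its 45-minute duration gives a latest start of minute 97.
For mise en place: stock (must start by minute 97); vegetable prep (must start by minute 142, minus 5-minute gap → minute 137); sauce reduction (must start by minute 202). The most restrictive is minute 97; with a 65-minute duration, mise en place must start by minute 32.

32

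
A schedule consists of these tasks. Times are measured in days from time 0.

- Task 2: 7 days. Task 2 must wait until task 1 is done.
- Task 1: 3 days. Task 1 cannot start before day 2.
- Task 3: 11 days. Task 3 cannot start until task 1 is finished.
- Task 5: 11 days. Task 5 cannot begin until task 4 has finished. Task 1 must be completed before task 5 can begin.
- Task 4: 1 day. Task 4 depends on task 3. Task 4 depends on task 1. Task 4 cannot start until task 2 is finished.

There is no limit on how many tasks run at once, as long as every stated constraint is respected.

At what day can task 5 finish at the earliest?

28

After its own release at day 2, task 1 can start at day 2 and finishes at day 5.
After task 1 (finishes day 5), task 3 can start at day 5 and finishes at day 16.
Task 2 cannot begin until task 1 (finishes day 5). It runs from day 5 to 5 + 7 = day 12.
Task 4 needs all of task 3 (finishes day 16); task 1 (finishes day 5); task 2 (finishes day 12). That puts its earliest start at day 16; it finishes at 16 + 1 = day 17.
Task 5 needs all of task 4 (finishes day 17); task 1 (finishes day 5). That puts its earliest start at day 17; it finishes at 17 + 11 = day 28.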